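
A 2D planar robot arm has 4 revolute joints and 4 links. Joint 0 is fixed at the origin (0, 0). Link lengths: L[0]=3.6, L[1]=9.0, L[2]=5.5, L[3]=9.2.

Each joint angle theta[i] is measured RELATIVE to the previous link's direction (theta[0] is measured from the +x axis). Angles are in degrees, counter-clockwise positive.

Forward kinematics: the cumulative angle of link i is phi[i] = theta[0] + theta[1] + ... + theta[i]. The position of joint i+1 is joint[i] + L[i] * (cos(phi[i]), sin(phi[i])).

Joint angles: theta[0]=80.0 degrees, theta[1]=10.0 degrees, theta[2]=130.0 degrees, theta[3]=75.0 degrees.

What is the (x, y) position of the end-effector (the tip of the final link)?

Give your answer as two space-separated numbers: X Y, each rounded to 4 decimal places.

joint[0] = (0.0000, 0.0000)  (base)
link 0: phi[0] = 80 = 80 deg
  cos(80 deg) = 0.1736, sin(80 deg) = 0.9848
  joint[1] = (0.0000, 0.0000) + 3.6 * (0.1736, 0.9848) = (0.0000 + 0.6251, 0.0000 + 3.5453) = (0.6251, 3.5453)
link 1: phi[1] = 80 + 10 = 90 deg
  cos(90 deg) = 0.0000, sin(90 deg) = 1.0000
  joint[2] = (0.6251, 3.5453) + 9 * (0.0000, 1.0000) = (0.6251 + 0.0000, 3.5453 + 9.0000) = (0.6251, 12.5453)
link 2: phi[2] = 80 + 10 + 130 = 220 deg
  cos(220 deg) = -0.7660, sin(220 deg) = -0.6428
  joint[3] = (0.6251, 12.5453) + 5.5 * (-0.7660, -0.6428) = (0.6251 + -4.2132, 12.5453 + -3.5353) = (-3.5881, 9.0100)
link 3: phi[3] = 80 + 10 + 130 + 75 = 295 deg
  cos(295 deg) = 0.4226, sin(295 deg) = -0.9063
  joint[4] = (-3.5881, 9.0100) + 9.2 * (0.4226, -0.9063) = (-3.5881 + 3.8881, 9.0100 + -8.3380) = (0.3000, 0.6719)
End effector: (0.3000, 0.6719)

Answer: 0.3000 0.6719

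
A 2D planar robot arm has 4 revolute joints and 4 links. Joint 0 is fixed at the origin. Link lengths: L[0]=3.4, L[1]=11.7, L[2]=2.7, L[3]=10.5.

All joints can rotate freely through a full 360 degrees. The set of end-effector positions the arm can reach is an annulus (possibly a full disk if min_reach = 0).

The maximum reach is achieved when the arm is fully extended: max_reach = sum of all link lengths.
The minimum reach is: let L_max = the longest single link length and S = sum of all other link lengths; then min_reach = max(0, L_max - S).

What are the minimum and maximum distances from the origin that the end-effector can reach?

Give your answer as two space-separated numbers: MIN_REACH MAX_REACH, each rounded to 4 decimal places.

Answer: 0.0000 28.3000

Derivation:
Link lengths: [3.4, 11.7, 2.7, 10.5]
max_reach = 3.4 + 11.7 + 2.7 + 10.5 = 28.3
L_max = max([3.4, 11.7, 2.7, 10.5]) = 11.7
S (sum of others) = 28.3 - 11.7 = 16.6
min_reach = max(0, 11.7 - 16.6) = max(0, -4.9) = 0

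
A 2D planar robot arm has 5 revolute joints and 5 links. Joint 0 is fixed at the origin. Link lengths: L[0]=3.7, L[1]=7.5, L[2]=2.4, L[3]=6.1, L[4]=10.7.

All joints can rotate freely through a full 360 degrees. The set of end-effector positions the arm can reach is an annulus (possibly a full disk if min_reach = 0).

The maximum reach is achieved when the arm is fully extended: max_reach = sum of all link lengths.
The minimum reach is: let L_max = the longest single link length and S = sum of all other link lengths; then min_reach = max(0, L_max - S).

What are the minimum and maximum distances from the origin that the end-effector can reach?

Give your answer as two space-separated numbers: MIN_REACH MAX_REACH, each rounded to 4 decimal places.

Answer: 0.0000 30.4000

Derivation:
Link lengths: [3.7, 7.5, 2.4, 6.1, 10.7]
max_reach = 3.7 + 7.5 + 2.4 + 6.1 + 10.7 = 30.4
L_max = max([3.7, 7.5, 2.4, 6.1, 10.7]) = 10.7
S (sum of others) = 30.4 - 10.7 = 19.7
min_reach = max(0, 10.7 - 19.7) = max(0, -9) = 0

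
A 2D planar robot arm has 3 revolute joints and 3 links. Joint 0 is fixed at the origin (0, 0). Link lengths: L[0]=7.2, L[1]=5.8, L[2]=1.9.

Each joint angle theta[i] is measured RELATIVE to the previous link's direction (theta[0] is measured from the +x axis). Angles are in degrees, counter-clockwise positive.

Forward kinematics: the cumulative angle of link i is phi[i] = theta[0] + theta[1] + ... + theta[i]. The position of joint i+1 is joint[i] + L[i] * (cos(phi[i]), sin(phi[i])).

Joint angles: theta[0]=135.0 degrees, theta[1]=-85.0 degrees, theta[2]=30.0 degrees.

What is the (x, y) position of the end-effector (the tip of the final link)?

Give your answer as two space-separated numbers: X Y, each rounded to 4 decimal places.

Answer: -1.0331 11.4054

Derivation:
joint[0] = (0.0000, 0.0000)  (base)
link 0: phi[0] = 135 = 135 deg
  cos(135 deg) = -0.7071, sin(135 deg) = 0.7071
  joint[1] = (0.0000, 0.0000) + 7.2 * (-0.7071, 0.7071) = (0.0000 + -5.0912, 0.0000 + 5.0912) = (-5.0912, 5.0912)
link 1: phi[1] = 135 + -85 = 50 deg
  cos(50 deg) = 0.6428, sin(50 deg) = 0.7660
  joint[2] = (-5.0912, 5.0912) + 5.8 * (0.6428, 0.7660) = (-5.0912 + 3.7282, 5.0912 + 4.4431) = (-1.3630, 9.5342)
link 2: phi[2] = 135 + -85 + 30 = 80 deg
  cos(80 deg) = 0.1736, sin(80 deg) = 0.9848
  joint[3] = (-1.3630, 9.5342) + 1.9 * (0.1736, 0.9848) = (-1.3630 + 0.3299, 9.5342 + 1.8711) = (-1.0331, 11.4054)
End effector: (-1.0331, 11.4054)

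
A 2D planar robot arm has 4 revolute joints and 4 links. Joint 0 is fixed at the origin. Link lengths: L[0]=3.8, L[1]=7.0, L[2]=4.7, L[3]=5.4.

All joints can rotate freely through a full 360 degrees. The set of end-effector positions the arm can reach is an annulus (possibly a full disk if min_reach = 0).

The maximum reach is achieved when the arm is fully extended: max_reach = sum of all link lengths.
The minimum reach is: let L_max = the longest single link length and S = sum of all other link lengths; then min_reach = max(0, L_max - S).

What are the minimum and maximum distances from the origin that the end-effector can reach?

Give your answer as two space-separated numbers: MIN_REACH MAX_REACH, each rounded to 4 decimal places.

Answer: 0.0000 20.9000

Derivation:
Link lengths: [3.8, 7.0, 4.7, 5.4]
max_reach = 3.8 + 7 + 4.7 + 5.4 = 20.9
L_max = max([3.8, 7.0, 4.7, 5.4]) = 7
S (sum of others) = 20.9 - 7 = 13.9
min_reach = max(0, 7 - 13.9) = max(0, -6.9) = 0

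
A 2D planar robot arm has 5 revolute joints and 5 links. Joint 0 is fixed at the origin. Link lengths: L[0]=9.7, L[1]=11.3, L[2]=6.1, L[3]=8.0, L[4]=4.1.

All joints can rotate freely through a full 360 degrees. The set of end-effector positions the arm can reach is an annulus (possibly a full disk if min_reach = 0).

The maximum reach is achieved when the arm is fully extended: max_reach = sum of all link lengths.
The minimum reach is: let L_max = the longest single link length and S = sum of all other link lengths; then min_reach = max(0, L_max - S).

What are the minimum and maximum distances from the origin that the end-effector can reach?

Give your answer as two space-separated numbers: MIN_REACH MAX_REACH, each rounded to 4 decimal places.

Answer: 0.0000 39.2000

Derivation:
Link lengths: [9.7, 11.3, 6.1, 8.0, 4.1]
max_reach = 9.7 + 11.3 + 6.1 + 8 + 4.1 = 39.2
L_max = max([9.7, 11.3, 6.1, 8.0, 4.1]) = 11.3
S (sum of others) = 39.2 - 11.3 = 27.9
min_reach = max(0, 11.3 - 27.9) = max(0, -16.6) = 0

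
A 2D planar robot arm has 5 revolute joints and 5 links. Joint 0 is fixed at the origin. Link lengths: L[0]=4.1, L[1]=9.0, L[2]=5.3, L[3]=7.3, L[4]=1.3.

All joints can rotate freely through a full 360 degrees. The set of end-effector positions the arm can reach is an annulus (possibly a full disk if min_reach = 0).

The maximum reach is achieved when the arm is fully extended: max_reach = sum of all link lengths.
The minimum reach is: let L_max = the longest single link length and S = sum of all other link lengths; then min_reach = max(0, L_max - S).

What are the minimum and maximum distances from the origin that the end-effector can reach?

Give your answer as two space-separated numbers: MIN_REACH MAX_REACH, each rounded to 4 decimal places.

Link lengths: [4.1, 9.0, 5.3, 7.3, 1.3]
max_reach = 4.1 + 9 + 5.3 + 7.3 + 1.3 = 27
L_max = max([4.1, 9.0, 5.3, 7.3, 1.3]) = 9
S (sum of others) = 27 - 9 = 18
min_reach = max(0, 9 - 18) = max(0, -9) = 0

Answer: 0.0000 27.0000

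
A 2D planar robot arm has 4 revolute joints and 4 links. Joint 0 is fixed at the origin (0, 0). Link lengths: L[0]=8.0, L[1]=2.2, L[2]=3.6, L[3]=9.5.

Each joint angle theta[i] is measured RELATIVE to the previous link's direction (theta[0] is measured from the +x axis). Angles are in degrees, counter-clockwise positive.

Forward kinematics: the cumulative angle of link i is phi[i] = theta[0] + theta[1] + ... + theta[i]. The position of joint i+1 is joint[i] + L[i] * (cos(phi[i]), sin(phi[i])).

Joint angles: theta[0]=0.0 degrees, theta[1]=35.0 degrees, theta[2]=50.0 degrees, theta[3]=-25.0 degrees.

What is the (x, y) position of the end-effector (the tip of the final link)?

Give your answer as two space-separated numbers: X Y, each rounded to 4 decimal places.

joint[0] = (0.0000, 0.0000)  (base)
link 0: phi[0] = 0 = 0 deg
  cos(0 deg) = 1.0000, sin(0 deg) = 0.0000
  joint[1] = (0.0000, 0.0000) + 8 * (1.0000, 0.0000) = (0.0000 + 8.0000, 0.0000 + 0.0000) = (8.0000, 0.0000)
link 1: phi[1] = 0 + 35 = 35 deg
  cos(35 deg) = 0.8192, sin(35 deg) = 0.5736
  joint[2] = (8.0000, 0.0000) + 2.2 * (0.8192, 0.5736) = (8.0000 + 1.8021, 0.0000 + 1.2619) = (9.8021, 1.2619)
link 2: phi[2] = 0 + 35 + 50 = 85 deg
  cos(85 deg) = 0.0872, sin(85 deg) = 0.9962
  joint[3] = (9.8021, 1.2619) + 3.6 * (0.0872, 0.9962) = (9.8021 + 0.3138, 1.2619 + 3.5863) = (10.1159, 4.8482)
link 3: phi[3] = 0 + 35 + 50 + -25 = 60 deg
  cos(60 deg) = 0.5000, sin(60 deg) = 0.8660
  joint[4] = (10.1159, 4.8482) + 9.5 * (0.5000, 0.8660) = (10.1159 + 4.7500, 4.8482 + 8.2272) = (14.8659, 13.0754)
End effector: (14.8659, 13.0754)

Answer: 14.8659 13.0754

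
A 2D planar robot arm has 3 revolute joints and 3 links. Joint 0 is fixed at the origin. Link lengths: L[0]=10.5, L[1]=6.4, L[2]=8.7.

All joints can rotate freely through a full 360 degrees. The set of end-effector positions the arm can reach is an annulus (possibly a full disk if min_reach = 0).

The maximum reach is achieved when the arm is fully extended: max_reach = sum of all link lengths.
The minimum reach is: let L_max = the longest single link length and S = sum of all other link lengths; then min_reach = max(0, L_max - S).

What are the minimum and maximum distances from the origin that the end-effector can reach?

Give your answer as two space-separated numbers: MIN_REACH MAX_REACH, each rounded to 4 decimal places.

Answer: 0.0000 25.6000

Derivation:
Link lengths: [10.5, 6.4, 8.7]
max_reach = 10.5 + 6.4 + 8.7 = 25.6
L_max = max([10.5, 6.4, 8.7]) = 10.5
S (sum of others) = 25.6 - 10.5 = 15.1
min_reach = max(0, 10.5 - 15.1) = max(0, -4.6) = 0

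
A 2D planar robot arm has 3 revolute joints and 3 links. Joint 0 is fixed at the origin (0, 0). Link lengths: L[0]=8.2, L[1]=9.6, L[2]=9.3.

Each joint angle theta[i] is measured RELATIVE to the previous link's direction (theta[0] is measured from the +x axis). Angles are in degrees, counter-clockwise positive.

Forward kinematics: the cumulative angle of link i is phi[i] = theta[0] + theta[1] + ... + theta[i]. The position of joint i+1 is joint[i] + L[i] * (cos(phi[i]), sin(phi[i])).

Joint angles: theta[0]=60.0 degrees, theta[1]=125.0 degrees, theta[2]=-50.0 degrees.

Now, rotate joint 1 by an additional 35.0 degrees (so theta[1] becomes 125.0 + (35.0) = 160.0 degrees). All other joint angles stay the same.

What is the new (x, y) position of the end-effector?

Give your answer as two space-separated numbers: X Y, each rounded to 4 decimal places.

joint[0] = (0.0000, 0.0000)  (base)
link 0: phi[0] = 60 = 60 deg
  cos(60 deg) = 0.5000, sin(60 deg) = 0.8660
  joint[1] = (0.0000, 0.0000) + 8.2 * (0.5000, 0.8660) = (0.0000 + 4.1000, 0.0000 + 7.1014) = (4.1000, 7.1014)
link 1: phi[1] = 60 + 160 = 220 deg
  cos(220 deg) = -0.7660, sin(220 deg) = -0.6428
  joint[2] = (4.1000, 7.1014) + 9.6 * (-0.7660, -0.6428) = (4.1000 + -7.3540, 7.1014 + -6.1708) = (-3.2540, 0.9306)
link 2: phi[2] = 60 + 160 + -50 = 170 deg
  cos(170 deg) = -0.9848, sin(170 deg) = 0.1736
  joint[3] = (-3.2540, 0.9306) + 9.3 * (-0.9848, 0.1736) = (-3.2540 + -9.1587, 0.9306 + 1.6149) = (-12.4127, 2.5456)
End effector: (-12.4127, 2.5456)

Answer: -12.4127 2.5456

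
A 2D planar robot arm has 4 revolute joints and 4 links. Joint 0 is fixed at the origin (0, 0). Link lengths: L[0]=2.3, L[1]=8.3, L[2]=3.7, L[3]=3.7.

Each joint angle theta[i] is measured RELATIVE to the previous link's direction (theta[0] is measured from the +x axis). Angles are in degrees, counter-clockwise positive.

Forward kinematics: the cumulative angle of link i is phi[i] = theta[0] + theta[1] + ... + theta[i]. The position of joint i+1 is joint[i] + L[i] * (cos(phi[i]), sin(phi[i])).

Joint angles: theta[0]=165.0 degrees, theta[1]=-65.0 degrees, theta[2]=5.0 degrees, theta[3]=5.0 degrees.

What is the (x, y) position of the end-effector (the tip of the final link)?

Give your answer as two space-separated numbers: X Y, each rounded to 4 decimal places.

Answer: -5.8860 15.8200

Derivation:
joint[0] = (0.0000, 0.0000)  (base)
link 0: phi[0] = 165 = 165 deg
  cos(165 deg) = -0.9659, sin(165 deg) = 0.2588
  joint[1] = (0.0000, 0.0000) + 2.3 * (-0.9659, 0.2588) = (0.0000 + -2.2216, 0.0000 + 0.5953) = (-2.2216, 0.5953)
link 1: phi[1] = 165 + -65 = 100 deg
  cos(100 deg) = -0.1736, sin(100 deg) = 0.9848
  joint[2] = (-2.2216, 0.5953) + 8.3 * (-0.1736, 0.9848) = (-2.2216 + -1.4413, 0.5953 + 8.1739) = (-3.6629, 8.7692)
link 2: phi[2] = 165 + -65 + 5 = 105 deg
  cos(105 deg) = -0.2588, sin(105 deg) = 0.9659
  joint[3] = (-3.6629, 8.7692) + 3.7 * (-0.2588, 0.9659) = (-3.6629 + -0.9576, 8.7692 + 3.5739) = (-4.6205, 12.3431)
link 3: phi[3] = 165 + -65 + 5 + 5 = 110 deg
  cos(110 deg) = -0.3420, sin(110 deg) = 0.9397
  joint[4] = (-4.6205, 12.3431) + 3.7 * (-0.3420, 0.9397) = (-4.6205 + -1.2655, 12.3431 + 3.4769) = (-5.8860, 15.8200)
End effector: (-5.8860, 15.8200)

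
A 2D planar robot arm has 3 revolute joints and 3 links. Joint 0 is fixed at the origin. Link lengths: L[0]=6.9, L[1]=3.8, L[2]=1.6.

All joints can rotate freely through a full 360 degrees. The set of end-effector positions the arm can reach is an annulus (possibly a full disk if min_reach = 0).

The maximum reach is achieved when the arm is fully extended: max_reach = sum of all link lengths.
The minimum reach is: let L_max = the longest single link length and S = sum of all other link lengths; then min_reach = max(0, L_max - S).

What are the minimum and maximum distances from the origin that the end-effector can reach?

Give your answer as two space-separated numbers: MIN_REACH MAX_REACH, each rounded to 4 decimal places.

Link lengths: [6.9, 3.8, 1.6]
max_reach = 6.9 + 3.8 + 1.6 = 12.3
L_max = max([6.9, 3.8, 1.6]) = 6.9
S (sum of others) = 12.3 - 6.9 = 5.4
min_reach = max(0, 6.9 - 5.4) = max(0, 1.5) = 1.5

Answer: 1.5000 12.3000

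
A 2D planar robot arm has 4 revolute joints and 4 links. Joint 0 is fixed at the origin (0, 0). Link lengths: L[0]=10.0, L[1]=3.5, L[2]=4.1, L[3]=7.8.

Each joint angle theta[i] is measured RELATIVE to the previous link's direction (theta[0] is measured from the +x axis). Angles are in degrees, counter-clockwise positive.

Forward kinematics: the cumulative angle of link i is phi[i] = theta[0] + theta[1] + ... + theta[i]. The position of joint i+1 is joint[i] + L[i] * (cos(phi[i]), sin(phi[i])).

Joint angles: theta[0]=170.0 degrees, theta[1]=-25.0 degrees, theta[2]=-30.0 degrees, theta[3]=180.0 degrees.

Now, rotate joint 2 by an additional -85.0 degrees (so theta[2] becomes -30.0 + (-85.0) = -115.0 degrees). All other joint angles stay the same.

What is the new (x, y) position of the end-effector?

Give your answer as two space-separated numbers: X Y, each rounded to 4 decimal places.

Answer: -15.9194 1.8940

Derivation:
joint[0] = (0.0000, 0.0000)  (base)
link 0: phi[0] = 170 = 170 deg
  cos(170 deg) = -0.9848, sin(170 deg) = 0.1736
  joint[1] = (0.0000, 0.0000) + 10 * (-0.9848, 0.1736) = (0.0000 + -9.8481, 0.0000 + 1.7365) = (-9.8481, 1.7365)
link 1: phi[1] = 170 + -25 = 145 deg
  cos(145 deg) = -0.8192, sin(145 deg) = 0.5736
  joint[2] = (-9.8481, 1.7365) + 3.5 * (-0.8192, 0.5736) = (-9.8481 + -2.8670, 1.7365 + 2.0075) = (-12.7151, 3.7440)
link 2: phi[2] = 170 + -25 + -115 = 30 deg
  cos(30 deg) = 0.8660, sin(30 deg) = 0.5000
  joint[3] = (-12.7151, 3.7440) + 4.1 * (0.8660, 0.5000) = (-12.7151 + 3.5507, 3.7440 + 2.0500) = (-9.1644, 5.7940)
link 3: phi[3] = 170 + -25 + -115 + 180 = 210 deg
  cos(210 deg) = -0.8660, sin(210 deg) = -0.5000
  joint[4] = (-9.1644, 5.7940) + 7.8 * (-0.8660, -0.5000) = (-9.1644 + -6.7550, 5.7940 + -3.9000) = (-15.9194, 1.8940)
End effector: (-15.9194, 1.8940)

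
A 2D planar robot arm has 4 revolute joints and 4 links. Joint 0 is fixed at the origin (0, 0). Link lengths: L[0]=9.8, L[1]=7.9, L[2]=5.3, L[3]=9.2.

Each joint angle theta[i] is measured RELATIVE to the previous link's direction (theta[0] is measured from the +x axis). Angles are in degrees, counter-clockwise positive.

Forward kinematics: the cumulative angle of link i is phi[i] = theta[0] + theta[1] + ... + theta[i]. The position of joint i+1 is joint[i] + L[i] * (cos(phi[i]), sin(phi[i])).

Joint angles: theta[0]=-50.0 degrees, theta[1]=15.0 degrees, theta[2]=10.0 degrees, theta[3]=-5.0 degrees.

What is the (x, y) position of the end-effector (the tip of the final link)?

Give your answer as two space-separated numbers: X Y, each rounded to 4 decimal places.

joint[0] = (0.0000, 0.0000)  (base)
link 0: phi[0] = -50 = -50 deg
  cos(-50 deg) = 0.6428, sin(-50 deg) = -0.7660
  joint[1] = (0.0000, 0.0000) + 9.8 * (0.6428, -0.7660) = (0.0000 + 6.2993, 0.0000 + -7.5072) = (6.2993, -7.5072)
link 1: phi[1] = -50 + 15 = -35 deg
  cos(-35 deg) = 0.8192, sin(-35 deg) = -0.5736
  joint[2] = (6.2993, -7.5072) + 7.9 * (0.8192, -0.5736) = (6.2993 + 6.4713, -7.5072 + -4.5313) = (12.7706, -12.0385)
link 2: phi[2] = -50 + 15 + 10 = -25 deg
  cos(-25 deg) = 0.9063, sin(-25 deg) = -0.4226
  joint[3] = (12.7706, -12.0385) + 5.3 * (0.9063, -0.4226) = (12.7706 + 4.8034, -12.0385 + -2.2399) = (17.5741, -14.2784)
link 3: phi[3] = -50 + 15 + 10 + -5 = -30 deg
  cos(-30 deg) = 0.8660, sin(-30 deg) = -0.5000
  joint[4] = (17.5741, -14.2784) + 9.2 * (0.8660, -0.5000) = (17.5741 + 7.9674, -14.2784 + -4.6000) = (25.5415, -18.8784)
End effector: (25.5415, -18.8784)

Answer: 25.5415 -18.8784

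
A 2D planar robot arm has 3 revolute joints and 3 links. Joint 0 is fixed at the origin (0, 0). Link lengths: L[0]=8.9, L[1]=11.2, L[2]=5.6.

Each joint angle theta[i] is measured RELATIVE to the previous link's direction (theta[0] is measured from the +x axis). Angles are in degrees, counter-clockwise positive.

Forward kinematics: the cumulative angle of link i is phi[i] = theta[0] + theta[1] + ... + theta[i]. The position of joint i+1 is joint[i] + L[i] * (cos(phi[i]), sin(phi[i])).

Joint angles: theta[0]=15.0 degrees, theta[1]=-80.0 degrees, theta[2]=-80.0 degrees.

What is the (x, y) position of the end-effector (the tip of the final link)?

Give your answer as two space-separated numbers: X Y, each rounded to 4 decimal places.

joint[0] = (0.0000, 0.0000)  (base)
link 0: phi[0] = 15 = 15 deg
  cos(15 deg) = 0.9659, sin(15 deg) = 0.2588
  joint[1] = (0.0000, 0.0000) + 8.9 * (0.9659, 0.2588) = (0.0000 + 8.5967, 0.0000 + 2.3035) = (8.5967, 2.3035)
link 1: phi[1] = 15 + -80 = -65 deg
  cos(-65 deg) = 0.4226, sin(-65 deg) = -0.9063
  joint[2] = (8.5967, 2.3035) + 11.2 * (0.4226, -0.9063) = (8.5967 + 4.7333, 2.3035 + -10.1506) = (13.3301, -7.8472)
link 2: phi[2] = 15 + -80 + -80 = -145 deg
  cos(-145 deg) = -0.8192, sin(-145 deg) = -0.5736
  joint[3] = (13.3301, -7.8472) + 5.6 * (-0.8192, -0.5736) = (13.3301 + -4.5873, -7.8472 + -3.2120) = (8.7428, -11.0592)
End effector: (8.7428, -11.0592)

Answer: 8.7428 -11.0592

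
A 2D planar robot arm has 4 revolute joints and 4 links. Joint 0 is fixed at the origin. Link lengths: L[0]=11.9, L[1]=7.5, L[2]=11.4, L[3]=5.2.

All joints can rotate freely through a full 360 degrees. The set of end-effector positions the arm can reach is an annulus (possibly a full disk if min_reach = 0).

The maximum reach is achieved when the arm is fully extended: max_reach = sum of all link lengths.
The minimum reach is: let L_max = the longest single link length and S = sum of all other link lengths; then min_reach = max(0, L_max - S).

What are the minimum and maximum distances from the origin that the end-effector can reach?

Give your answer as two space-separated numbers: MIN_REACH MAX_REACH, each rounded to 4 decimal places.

Link lengths: [11.9, 7.5, 11.4, 5.2]
max_reach = 11.9 + 7.5 + 11.4 + 5.2 = 36
L_max = max([11.9, 7.5, 11.4, 5.2]) = 11.9
S (sum of others) = 36 - 11.9 = 24.1
min_reach = max(0, 11.9 - 24.1) = max(0, -12.2) = 0

Answer: 0.0000 36.0000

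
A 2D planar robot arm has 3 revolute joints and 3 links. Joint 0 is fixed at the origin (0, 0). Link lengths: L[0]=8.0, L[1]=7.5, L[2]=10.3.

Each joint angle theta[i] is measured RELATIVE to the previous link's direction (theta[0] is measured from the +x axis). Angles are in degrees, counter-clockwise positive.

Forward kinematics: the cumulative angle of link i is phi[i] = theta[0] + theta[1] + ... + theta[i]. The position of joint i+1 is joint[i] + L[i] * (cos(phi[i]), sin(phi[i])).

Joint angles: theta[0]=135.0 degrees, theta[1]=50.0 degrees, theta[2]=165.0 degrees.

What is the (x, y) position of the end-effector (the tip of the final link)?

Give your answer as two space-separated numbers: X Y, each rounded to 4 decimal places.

joint[0] = (0.0000, 0.0000)  (base)
link 0: phi[0] = 135 = 135 deg
  cos(135 deg) = -0.7071, sin(135 deg) = 0.7071
  joint[1] = (0.0000, 0.0000) + 8 * (-0.7071, 0.7071) = (0.0000 + -5.6569, 0.0000 + 5.6569) = (-5.6569, 5.6569)
link 1: phi[1] = 135 + 50 = 185 deg
  cos(185 deg) = -0.9962, sin(185 deg) = -0.0872
  joint[2] = (-5.6569, 5.6569) + 7.5 * (-0.9962, -0.0872) = (-5.6569 + -7.4715, 5.6569 + -0.6537) = (-13.1283, 5.0032)
link 2: phi[2] = 135 + 50 + 165 = 350 deg
  cos(350 deg) = 0.9848, sin(350 deg) = -0.1736
  joint[3] = (-13.1283, 5.0032) + 10.3 * (0.9848, -0.1736) = (-13.1283 + 10.1435, 5.0032 + -1.7886) = (-2.9848, 3.2146)
End effector: (-2.9848, 3.2146)

Answer: -2.9848 3.2146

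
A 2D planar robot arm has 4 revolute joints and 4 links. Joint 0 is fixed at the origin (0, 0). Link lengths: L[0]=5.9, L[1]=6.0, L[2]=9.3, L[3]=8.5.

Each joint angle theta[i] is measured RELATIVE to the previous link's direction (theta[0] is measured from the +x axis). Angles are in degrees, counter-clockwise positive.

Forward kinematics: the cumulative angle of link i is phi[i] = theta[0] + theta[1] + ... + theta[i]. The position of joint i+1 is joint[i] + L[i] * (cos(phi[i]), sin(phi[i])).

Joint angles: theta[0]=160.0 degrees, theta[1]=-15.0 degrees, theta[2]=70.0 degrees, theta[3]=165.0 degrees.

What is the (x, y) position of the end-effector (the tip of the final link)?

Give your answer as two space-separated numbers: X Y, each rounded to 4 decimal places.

joint[0] = (0.0000, 0.0000)  (base)
link 0: phi[0] = 160 = 160 deg
  cos(160 deg) = -0.9397, sin(160 deg) = 0.3420
  joint[1] = (0.0000, 0.0000) + 5.9 * (-0.9397, 0.3420) = (0.0000 + -5.5442, 0.0000 + 2.0179) = (-5.5442, 2.0179)
link 1: phi[1] = 160 + -15 = 145 deg
  cos(145 deg) = -0.8192, sin(145 deg) = 0.5736
  joint[2] = (-5.5442, 2.0179) + 6 * (-0.8192, 0.5736) = (-5.5442 + -4.9149, 2.0179 + 3.4415) = (-10.4591, 5.4594)
link 2: phi[2] = 160 + -15 + 70 = 215 deg
  cos(215 deg) = -0.8192, sin(215 deg) = -0.5736
  joint[3] = (-10.4591, 5.4594) + 9.3 * (-0.8192, -0.5736) = (-10.4591 + -7.6181, 5.4594 + -5.3343) = (-18.0772, 0.1251)
link 3: phi[3] = 160 + -15 + 70 + 165 = 380 deg
  cos(380 deg) = 0.9397, sin(380 deg) = 0.3420
  joint[4] = (-18.0772, 0.1251) + 8.5 * (0.9397, 0.3420) = (-18.0772 + 7.9874, 0.1251 + 2.9072) = (-10.0898, 3.0323)
End effector: (-10.0898, 3.0323)

Answer: -10.0898 3.0323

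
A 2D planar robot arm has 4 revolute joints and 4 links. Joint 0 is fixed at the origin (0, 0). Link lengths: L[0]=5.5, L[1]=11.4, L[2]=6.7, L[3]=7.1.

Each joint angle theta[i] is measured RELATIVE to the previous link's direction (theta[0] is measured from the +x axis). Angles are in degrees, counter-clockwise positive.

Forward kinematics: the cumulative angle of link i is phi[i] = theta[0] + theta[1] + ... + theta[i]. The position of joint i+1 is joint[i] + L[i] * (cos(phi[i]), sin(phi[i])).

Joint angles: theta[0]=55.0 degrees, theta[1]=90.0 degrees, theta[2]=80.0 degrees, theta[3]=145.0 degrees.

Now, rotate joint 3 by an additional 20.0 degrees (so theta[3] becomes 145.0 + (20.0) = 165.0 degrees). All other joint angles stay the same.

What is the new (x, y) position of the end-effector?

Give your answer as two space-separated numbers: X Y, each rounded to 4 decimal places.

joint[0] = (0.0000, 0.0000)  (base)
link 0: phi[0] = 55 = 55 deg
  cos(55 deg) = 0.5736, sin(55 deg) = 0.8192
  joint[1] = (0.0000, 0.0000) + 5.5 * (0.5736, 0.8192) = (0.0000 + 3.1547, 0.0000 + 4.5053) = (3.1547, 4.5053)
link 1: phi[1] = 55 + 90 = 145 deg
  cos(145 deg) = -0.8192, sin(145 deg) = 0.5736
  joint[2] = (3.1547, 4.5053) + 11.4 * (-0.8192, 0.5736) = (3.1547 + -9.3383, 4.5053 + 6.5388) = (-6.1837, 11.0441)
link 2: phi[2] = 55 + 90 + 80 = 225 deg
  cos(225 deg) = -0.7071, sin(225 deg) = -0.7071
  joint[3] = (-6.1837, 11.0441) + 6.7 * (-0.7071, -0.7071) = (-6.1837 + -4.7376, 11.0441 + -4.7376) = (-10.9213, 6.3065)
link 3: phi[3] = 55 + 90 + 80 + 165 = 390 deg
  cos(390 deg) = 0.8660, sin(390 deg) = 0.5000
  joint[4] = (-10.9213, 6.3065) + 7.1 * (0.8660, 0.5000) = (-10.9213 + 6.1488, 6.3065 + 3.5500) = (-4.7725, 9.8565)
End effector: (-4.7725, 9.8565)

Answer: -4.7725 9.8565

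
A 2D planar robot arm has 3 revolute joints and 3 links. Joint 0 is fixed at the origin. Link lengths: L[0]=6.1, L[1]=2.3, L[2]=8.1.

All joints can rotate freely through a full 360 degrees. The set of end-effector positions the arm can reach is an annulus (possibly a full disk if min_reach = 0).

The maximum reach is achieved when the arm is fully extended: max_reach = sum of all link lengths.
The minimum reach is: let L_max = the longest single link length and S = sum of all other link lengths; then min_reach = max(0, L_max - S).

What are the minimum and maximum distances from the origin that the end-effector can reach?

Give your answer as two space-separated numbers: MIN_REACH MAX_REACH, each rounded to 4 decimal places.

Link lengths: [6.1, 2.3, 8.1]
max_reach = 6.1 + 2.3 + 8.1 = 16.5
L_max = max([6.1, 2.3, 8.1]) = 8.1
S (sum of others) = 16.5 - 8.1 = 8.4
min_reach = max(0, 8.1 - 8.4) = max(0, -0.3) = 0

Answer: 0.0000 16.5000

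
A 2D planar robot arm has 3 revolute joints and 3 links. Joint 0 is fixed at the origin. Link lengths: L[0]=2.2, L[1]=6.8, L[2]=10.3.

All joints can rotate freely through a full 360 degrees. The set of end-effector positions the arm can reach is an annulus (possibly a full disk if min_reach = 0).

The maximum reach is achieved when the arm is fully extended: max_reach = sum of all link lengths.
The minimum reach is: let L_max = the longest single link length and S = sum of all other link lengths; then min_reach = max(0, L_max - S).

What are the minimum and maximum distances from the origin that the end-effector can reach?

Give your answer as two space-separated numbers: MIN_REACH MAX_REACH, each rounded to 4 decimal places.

Link lengths: [2.2, 6.8, 10.3]
max_reach = 2.2 + 6.8 + 10.3 = 19.3
L_max = max([2.2, 6.8, 10.3]) = 10.3
S (sum of others) = 19.3 - 10.3 = 9
min_reach = max(0, 10.3 - 9) = max(0, 1.3) = 1.3

Answer: 1.3000 19.3000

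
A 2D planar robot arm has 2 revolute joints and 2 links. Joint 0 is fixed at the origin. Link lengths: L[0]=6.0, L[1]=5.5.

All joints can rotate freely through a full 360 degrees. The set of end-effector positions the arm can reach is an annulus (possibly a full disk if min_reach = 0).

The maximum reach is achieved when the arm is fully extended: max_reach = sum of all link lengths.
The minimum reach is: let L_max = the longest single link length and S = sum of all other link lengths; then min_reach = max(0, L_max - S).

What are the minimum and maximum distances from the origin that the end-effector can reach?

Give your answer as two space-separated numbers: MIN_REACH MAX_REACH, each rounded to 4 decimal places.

Answer: 0.5000 11.5000

Derivation:
Link lengths: [6.0, 5.5]
max_reach = 6 + 5.5 = 11.5
L_max = max([6.0, 5.5]) = 6
S (sum of others) = 11.5 - 6 = 5.5
min_reach = max(0, 6 - 5.5) = max(0, 0.5) = 0.5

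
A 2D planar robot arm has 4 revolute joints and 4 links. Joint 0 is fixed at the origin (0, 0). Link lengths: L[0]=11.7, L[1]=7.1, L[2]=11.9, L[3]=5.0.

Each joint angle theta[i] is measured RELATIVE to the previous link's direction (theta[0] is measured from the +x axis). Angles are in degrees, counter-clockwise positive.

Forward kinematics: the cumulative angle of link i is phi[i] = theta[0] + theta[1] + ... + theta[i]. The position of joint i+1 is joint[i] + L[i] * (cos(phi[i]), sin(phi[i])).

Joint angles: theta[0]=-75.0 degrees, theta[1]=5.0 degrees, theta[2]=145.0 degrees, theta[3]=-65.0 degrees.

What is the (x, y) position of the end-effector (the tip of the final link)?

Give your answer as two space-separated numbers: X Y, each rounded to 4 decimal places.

Answer: 13.4605 -5.6104

Derivation:
joint[0] = (0.0000, 0.0000)  (base)
link 0: phi[0] = -75 = -75 deg
  cos(-75 deg) = 0.2588, sin(-75 deg) = -0.9659
  joint[1] = (0.0000, 0.0000) + 11.7 * (0.2588, -0.9659) = (0.0000 + 3.0282, 0.0000 + -11.3013) = (3.0282, -11.3013)
link 1: phi[1] = -75 + 5 = -70 deg
  cos(-70 deg) = 0.3420, sin(-70 deg) = -0.9397
  joint[2] = (3.0282, -11.3013) + 7.1 * (0.3420, -0.9397) = (3.0282 + 2.4283, -11.3013 + -6.6718) = (5.4565, -17.9731)
link 2: phi[2] = -75 + 5 + 145 = 75 deg
  cos(75 deg) = 0.2588, sin(75 deg) = 0.9659
  joint[3] = (5.4565, -17.9731) + 11.9 * (0.2588, 0.9659) = (5.4565 + 3.0799, -17.9731 + 11.4945) = (8.5365, -6.4786)
link 3: phi[3] = -75 + 5 + 145 + -65 = 10 deg
  cos(10 deg) = 0.9848, sin(10 deg) = 0.1736
  joint[4] = (8.5365, -6.4786) + 5 * (0.9848, 0.1736) = (8.5365 + 4.9240, -6.4786 + 0.8682) = (13.4605, -5.6104)
End effector: (13.4605, -5.6104)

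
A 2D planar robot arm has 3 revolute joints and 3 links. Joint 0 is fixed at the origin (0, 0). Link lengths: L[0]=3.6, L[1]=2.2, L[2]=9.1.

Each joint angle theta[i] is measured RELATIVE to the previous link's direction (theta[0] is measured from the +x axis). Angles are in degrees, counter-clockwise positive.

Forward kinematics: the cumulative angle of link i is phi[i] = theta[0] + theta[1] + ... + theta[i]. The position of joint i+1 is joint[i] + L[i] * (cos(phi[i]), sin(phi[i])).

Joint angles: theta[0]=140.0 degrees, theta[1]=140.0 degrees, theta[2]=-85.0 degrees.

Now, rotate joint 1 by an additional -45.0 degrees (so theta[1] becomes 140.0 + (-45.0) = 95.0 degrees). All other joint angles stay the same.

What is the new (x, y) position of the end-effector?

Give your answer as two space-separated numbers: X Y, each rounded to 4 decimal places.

Answer: -11.9005 5.0619

Derivation:
joint[0] = (0.0000, 0.0000)  (base)
link 0: phi[0] = 140 = 140 deg
  cos(140 deg) = -0.7660, sin(140 deg) = 0.6428
  joint[1] = (0.0000, 0.0000) + 3.6 * (-0.7660, 0.6428) = (0.0000 + -2.7578, 0.0000 + 2.3140) = (-2.7578, 2.3140)
link 1: phi[1] = 140 + 95 = 235 deg
  cos(235 deg) = -0.5736, sin(235 deg) = -0.8192
  joint[2] = (-2.7578, 2.3140) + 2.2 * (-0.5736, -0.8192) = (-2.7578 + -1.2619, 2.3140 + -1.8021) = (-4.0196, 0.5119)
link 2: phi[2] = 140 + 95 + -85 = 150 deg
  cos(150 deg) = -0.8660, sin(150 deg) = 0.5000
  joint[3] = (-4.0196, 0.5119) + 9.1 * (-0.8660, 0.5000) = (-4.0196 + -7.8808, 0.5119 + 4.5500) = (-11.9005, 5.0619)
End effector: (-11.9005, 5.0619)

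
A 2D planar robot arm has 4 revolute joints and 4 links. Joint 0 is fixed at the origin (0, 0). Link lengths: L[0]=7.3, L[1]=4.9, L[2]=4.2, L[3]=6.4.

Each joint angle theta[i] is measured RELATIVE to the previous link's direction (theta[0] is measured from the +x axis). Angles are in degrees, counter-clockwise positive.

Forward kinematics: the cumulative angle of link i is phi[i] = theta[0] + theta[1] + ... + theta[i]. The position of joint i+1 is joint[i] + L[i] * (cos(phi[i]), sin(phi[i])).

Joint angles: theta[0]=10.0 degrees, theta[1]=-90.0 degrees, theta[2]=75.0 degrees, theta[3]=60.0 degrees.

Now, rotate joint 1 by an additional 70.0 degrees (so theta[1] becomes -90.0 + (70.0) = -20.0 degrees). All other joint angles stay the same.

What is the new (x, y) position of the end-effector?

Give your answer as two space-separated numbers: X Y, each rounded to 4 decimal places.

Answer: 10.1188 9.4658

Derivation:
joint[0] = (0.0000, 0.0000)  (base)
link 0: phi[0] = 10 = 10 deg
  cos(10 deg) = 0.9848, sin(10 deg) = 0.1736
  joint[1] = (0.0000, 0.0000) + 7.3 * (0.9848, 0.1736) = (0.0000 + 7.1891, 0.0000 + 1.2676) = (7.1891, 1.2676)
link 1: phi[1] = 10 + -20 = -10 deg
  cos(-10 deg) = 0.9848, sin(-10 deg) = -0.1736
  joint[2] = (7.1891, 1.2676) + 4.9 * (0.9848, -0.1736) = (7.1891 + 4.8256, 1.2676 + -0.8509) = (12.0147, 0.4168)
link 2: phi[2] = 10 + -20 + 75 = 65 deg
  cos(65 deg) = 0.4226, sin(65 deg) = 0.9063
  joint[3] = (12.0147, 0.4168) + 4.2 * (0.4226, 0.9063) = (12.0147 + 1.7750, 0.4168 + 3.8065) = (13.7897, 4.2232)
link 3: phi[3] = 10 + -20 + 75 + 60 = 125 deg
  cos(125 deg) = -0.5736, sin(125 deg) = 0.8192
  joint[4] = (13.7897, 4.2232) + 6.4 * (-0.5736, 0.8192) = (13.7897 + -3.6709, 4.2232 + 5.2426) = (10.1188, 9.4658)
End effector: (10.1188, 9.4658)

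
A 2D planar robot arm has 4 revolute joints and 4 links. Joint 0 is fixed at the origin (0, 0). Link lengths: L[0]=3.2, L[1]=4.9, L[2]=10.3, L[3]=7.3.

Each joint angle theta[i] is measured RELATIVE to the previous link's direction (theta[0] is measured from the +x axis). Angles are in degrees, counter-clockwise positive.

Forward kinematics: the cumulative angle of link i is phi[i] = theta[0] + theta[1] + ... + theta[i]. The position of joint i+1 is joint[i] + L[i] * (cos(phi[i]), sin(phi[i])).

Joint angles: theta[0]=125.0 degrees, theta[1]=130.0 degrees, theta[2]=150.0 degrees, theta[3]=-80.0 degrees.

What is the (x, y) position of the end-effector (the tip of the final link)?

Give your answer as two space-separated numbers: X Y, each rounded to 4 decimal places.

Answer: 10.1594 0.9843

Derivation:
joint[0] = (0.0000, 0.0000)  (base)
link 0: phi[0] = 125 = 125 deg
  cos(125 deg) = -0.5736, sin(125 deg) = 0.8192
  joint[1] = (0.0000, 0.0000) + 3.2 * (-0.5736, 0.8192) = (0.0000 + -1.8354, 0.0000 + 2.6213) = (-1.8354, 2.6213)
link 1: phi[1] = 125 + 130 = 255 deg
  cos(255 deg) = -0.2588, sin(255 deg) = -0.9659
  joint[2] = (-1.8354, 2.6213) + 4.9 * (-0.2588, -0.9659) = (-1.8354 + -1.2682, 2.6213 + -4.7330) = (-3.1037, -2.1118)
link 2: phi[2] = 125 + 130 + 150 = 405 deg
  cos(405 deg) = 0.7071, sin(405 deg) = 0.7071
  joint[3] = (-3.1037, -2.1118) + 10.3 * (0.7071, 0.7071) = (-3.1037 + 7.2832, -2.1118 + 7.2832) = (4.1795, 5.1714)
link 3: phi[3] = 125 + 130 + 150 + -80 = 325 deg
  cos(325 deg) = 0.8192, sin(325 deg) = -0.5736
  joint[4] = (4.1795, 5.1714) + 7.3 * (0.8192, -0.5736) = (4.1795 + 5.9798, 5.1714 + -4.1871) = (10.1594, 0.9843)
End effector: (10.1594, 0.9843)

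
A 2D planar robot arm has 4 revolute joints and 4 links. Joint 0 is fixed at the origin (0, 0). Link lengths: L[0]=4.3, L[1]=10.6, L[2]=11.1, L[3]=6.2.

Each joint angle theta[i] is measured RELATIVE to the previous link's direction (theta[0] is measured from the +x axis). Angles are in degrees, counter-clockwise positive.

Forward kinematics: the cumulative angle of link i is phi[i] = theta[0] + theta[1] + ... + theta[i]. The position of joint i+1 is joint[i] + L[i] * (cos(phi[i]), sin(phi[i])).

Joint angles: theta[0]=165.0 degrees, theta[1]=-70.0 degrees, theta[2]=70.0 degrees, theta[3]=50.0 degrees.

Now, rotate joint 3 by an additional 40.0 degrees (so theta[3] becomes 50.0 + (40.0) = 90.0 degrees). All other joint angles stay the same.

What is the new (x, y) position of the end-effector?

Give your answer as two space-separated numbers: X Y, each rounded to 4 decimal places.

Answer: -17.4038 8.5567

Derivation:
joint[0] = (0.0000, 0.0000)  (base)
link 0: phi[0] = 165 = 165 deg
  cos(165 deg) = -0.9659, sin(165 deg) = 0.2588
  joint[1] = (0.0000, 0.0000) + 4.3 * (-0.9659, 0.2588) = (0.0000 + -4.1535, 0.0000 + 1.1129) = (-4.1535, 1.1129)
link 1: phi[1] = 165 + -70 = 95 deg
  cos(95 deg) = -0.0872, sin(95 deg) = 0.9962
  joint[2] = (-4.1535, 1.1129) + 10.6 * (-0.0872, 0.9962) = (-4.1535 + -0.9239, 1.1129 + 10.5597) = (-5.0773, 11.6726)
link 2: phi[2] = 165 + -70 + 70 = 165 deg
  cos(165 deg) = -0.9659, sin(165 deg) = 0.2588
  joint[3] = (-5.0773, 11.6726) + 11.1 * (-0.9659, 0.2588) = (-5.0773 + -10.7218, 11.6726 + 2.8729) = (-15.7991, 14.5455)
link 3: phi[3] = 165 + -70 + 70 + 90 = 255 deg
  cos(255 deg) = -0.2588, sin(255 deg) = -0.9659
  joint[4] = (-15.7991, 14.5455) + 6.2 * (-0.2588, -0.9659) = (-15.7991 + -1.6047, 14.5455 + -5.9887) = (-17.4038, 8.5567)
End effector: (-17.4038, 8.5567)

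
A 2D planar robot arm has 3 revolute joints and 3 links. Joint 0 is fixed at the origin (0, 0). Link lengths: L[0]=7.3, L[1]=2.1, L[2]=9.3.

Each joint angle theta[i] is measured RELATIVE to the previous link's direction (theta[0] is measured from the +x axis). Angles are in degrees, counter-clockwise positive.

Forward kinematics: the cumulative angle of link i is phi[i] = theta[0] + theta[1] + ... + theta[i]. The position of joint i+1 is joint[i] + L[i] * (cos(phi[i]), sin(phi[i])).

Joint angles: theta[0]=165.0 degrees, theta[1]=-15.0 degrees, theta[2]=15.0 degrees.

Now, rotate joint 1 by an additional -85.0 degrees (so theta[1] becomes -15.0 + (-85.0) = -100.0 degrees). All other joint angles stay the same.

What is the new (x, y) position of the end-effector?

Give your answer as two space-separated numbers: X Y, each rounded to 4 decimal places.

joint[0] = (0.0000, 0.0000)  (base)
link 0: phi[0] = 165 = 165 deg
  cos(165 deg) = -0.9659, sin(165 deg) = 0.2588
  joint[1] = (0.0000, 0.0000) + 7.3 * (-0.9659, 0.2588) = (0.0000 + -7.0513, 0.0000 + 1.8894) = (-7.0513, 1.8894)
link 1: phi[1] = 165 + -100 = 65 deg
  cos(65 deg) = 0.4226, sin(65 deg) = 0.9063
  joint[2] = (-7.0513, 1.8894) + 2.1 * (0.4226, 0.9063) = (-7.0513 + 0.8875, 1.8894 + 1.9032) = (-6.1638, 3.7926)
link 2: phi[2] = 165 + -100 + 15 = 80 deg
  cos(80 deg) = 0.1736, sin(80 deg) = 0.9848
  joint[3] = (-6.1638, 3.7926) + 9.3 * (0.1736, 0.9848) = (-6.1638 + 1.6149, 3.7926 + 9.1587) = (-4.5488, 12.9513)
End effector: (-4.5488, 12.9513)

Answer: -4.5488 12.9513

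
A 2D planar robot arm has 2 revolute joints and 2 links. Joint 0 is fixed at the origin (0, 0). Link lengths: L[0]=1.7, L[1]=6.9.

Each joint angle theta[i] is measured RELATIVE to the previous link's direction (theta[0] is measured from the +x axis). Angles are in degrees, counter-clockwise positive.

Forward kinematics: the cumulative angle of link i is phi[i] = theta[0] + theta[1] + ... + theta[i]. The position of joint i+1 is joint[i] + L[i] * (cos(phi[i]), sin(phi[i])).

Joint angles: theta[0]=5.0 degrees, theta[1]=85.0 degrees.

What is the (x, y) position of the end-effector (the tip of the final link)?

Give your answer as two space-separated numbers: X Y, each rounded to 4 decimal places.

joint[0] = (0.0000, 0.0000)  (base)
link 0: phi[0] = 5 = 5 deg
  cos(5 deg) = 0.9962, sin(5 deg) = 0.0872
  joint[1] = (0.0000, 0.0000) + 1.7 * (0.9962, 0.0872) = (0.0000 + 1.6935, 0.0000 + 0.1482) = (1.6935, 0.1482)
link 1: phi[1] = 5 + 85 = 90 deg
  cos(90 deg) = 0.0000, sin(90 deg) = 1.0000
  joint[2] = (1.6935, 0.1482) + 6.9 * (0.0000, 1.0000) = (1.6935 + 0.0000, 0.1482 + 6.9000) = (1.6935, 7.0482)
End effector: (1.6935, 7.0482)

Answer: 1.6935 7.0482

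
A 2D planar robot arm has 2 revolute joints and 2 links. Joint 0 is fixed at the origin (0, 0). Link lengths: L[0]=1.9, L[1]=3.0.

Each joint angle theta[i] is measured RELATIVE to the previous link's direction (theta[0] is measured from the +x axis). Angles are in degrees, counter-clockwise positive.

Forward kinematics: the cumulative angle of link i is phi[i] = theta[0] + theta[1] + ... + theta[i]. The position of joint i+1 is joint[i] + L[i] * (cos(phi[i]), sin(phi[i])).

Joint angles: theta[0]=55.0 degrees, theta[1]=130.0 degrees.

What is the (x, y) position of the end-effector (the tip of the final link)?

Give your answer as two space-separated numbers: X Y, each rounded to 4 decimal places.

joint[0] = (0.0000, 0.0000)  (base)
link 0: phi[0] = 55 = 55 deg
  cos(55 deg) = 0.5736, sin(55 deg) = 0.8192
  joint[1] = (0.0000, 0.0000) + 1.9 * (0.5736, 0.8192) = (0.0000 + 1.0898, 0.0000 + 1.5564) = (1.0898, 1.5564)
link 1: phi[1] = 55 + 130 = 185 deg
  cos(185 deg) = -0.9962, sin(185 deg) = -0.0872
  joint[2] = (1.0898, 1.5564) + 3 * (-0.9962, -0.0872) = (1.0898 + -2.9886, 1.5564 + -0.2615) = (-1.8988, 1.2949)
End effector: (-1.8988, 1.2949)

Answer: -1.8988 1.2949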